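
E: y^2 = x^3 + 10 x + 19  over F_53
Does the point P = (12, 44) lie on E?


Check whether y^2 = x^3 + 10 x + 19 (mod 53) for (x, y) = (12, 44).
LHS: y^2 = 44^2 mod 53 = 28
RHS: x^3 + 10 x + 19 = 12^3 + 10*12 + 19 mod 53 = 12
LHS != RHS

No, not on the curve


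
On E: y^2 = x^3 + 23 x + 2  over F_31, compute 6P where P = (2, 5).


k = 6 = 110_2 (binary, LSB first: 011)
Double-and-add from P = (2, 5):
  bit 0 = 0: acc unchanged = O
  bit 1 = 1: acc = O + (16, 8) = (16, 8)
  bit 2 = 1: acc = (16, 8) + (0, 8) = (15, 23)

6P = (15, 23)


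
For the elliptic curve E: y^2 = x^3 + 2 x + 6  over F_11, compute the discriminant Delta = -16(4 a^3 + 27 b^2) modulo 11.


4 a^3 + 27 b^2 = 4*2^3 + 27*6^2 = 32 + 972 = 1004
Delta = -16 * (1004) = -16064
Delta mod 11 = 7

Delta = 7 (mod 11)


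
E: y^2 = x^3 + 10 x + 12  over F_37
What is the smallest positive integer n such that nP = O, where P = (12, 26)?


Compute successive multiples of P until we hit O:
  1P = (12, 26)
  2P = (2, 22)
  3P = (35, 24)
  4P = (24, 4)
  5P = (28, 28)
  6P = (8, 30)
  7P = (18, 17)
  8P = (0, 30)
  ... (continuing to 29P)
  29P = O

ord(P) = 29


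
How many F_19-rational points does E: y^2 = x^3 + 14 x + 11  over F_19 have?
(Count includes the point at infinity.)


For each x in F_19, count y with y^2 = x^3 + 14 x + 11 mod 19:
  x = 0: RHS = 11, y in [7, 12]  -> 2 point(s)
  x = 1: RHS = 7, y in [8, 11]  -> 2 point(s)
  x = 2: RHS = 9, y in [3, 16]  -> 2 point(s)
  x = 3: RHS = 4, y in [2, 17]  -> 2 point(s)
  x = 4: RHS = 17, y in [6, 13]  -> 2 point(s)
  x = 5: RHS = 16, y in [4, 15]  -> 2 point(s)
  x = 6: RHS = 7, y in [8, 11]  -> 2 point(s)
  x = 9: RHS = 11, y in [7, 12]  -> 2 point(s)
  x = 10: RHS = 11, y in [7, 12]  -> 2 point(s)
  x = 12: RHS = 7, y in [8, 11]  -> 2 point(s)
  x = 14: RHS = 6, y in [5, 14]  -> 2 point(s)
  x = 15: RHS = 5, y in [9, 10]  -> 2 point(s)
Affine points: 24. Add the point at infinity: total = 25.

#E(F_19) = 25


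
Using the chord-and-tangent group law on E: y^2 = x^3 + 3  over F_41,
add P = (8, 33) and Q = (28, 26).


P != Q, so use the chord formula.
s = (y2 - y1) / (x2 - x1) = (34) / (20) mod 41 = 14
x3 = s^2 - x1 - x2 mod 41 = 14^2 - 8 - 28 = 37
y3 = s (x1 - x3) - y1 mod 41 = 14 * (8 - 37) - 33 = 12

P + Q = (37, 12)


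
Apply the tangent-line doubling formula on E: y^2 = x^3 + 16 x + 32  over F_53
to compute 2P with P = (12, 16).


Doubling: s = (3 x1^2 + a) / (2 y1)
s = (3*12^2 + 16) / (2*16) mod 53 = 14
x3 = s^2 - 2 x1 mod 53 = 14^2 - 2*12 = 13
y3 = s (x1 - x3) - y1 mod 53 = 14 * (12 - 13) - 16 = 23

2P = (13, 23)


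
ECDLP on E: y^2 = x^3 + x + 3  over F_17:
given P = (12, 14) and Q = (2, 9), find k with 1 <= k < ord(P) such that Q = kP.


Enumerate multiples of P until we hit Q = (2, 9):
  1P = (12, 14)
  2P = (8, 9)
  3P = (6, 2)
  4P = (3, 4)
  5P = (11, 6)
  6P = (7, 9)
  7P = (16, 16)
  8P = (2, 8)
  9P = (2, 9)
Match found at i = 9.

k = 9


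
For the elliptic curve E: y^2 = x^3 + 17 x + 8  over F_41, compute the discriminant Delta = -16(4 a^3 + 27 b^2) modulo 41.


4 a^3 + 27 b^2 = 4*17^3 + 27*8^2 = 19652 + 1728 = 21380
Delta = -16 * (21380) = -342080
Delta mod 41 = 24

Delta = 24 (mod 41)


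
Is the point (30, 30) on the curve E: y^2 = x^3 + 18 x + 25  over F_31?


Check whether y^2 = x^3 + 18 x + 25 (mod 31) for (x, y) = (30, 30).
LHS: y^2 = 30^2 mod 31 = 1
RHS: x^3 + 18 x + 25 = 30^3 + 18*30 + 25 mod 31 = 6
LHS != RHS

No, not on the curve


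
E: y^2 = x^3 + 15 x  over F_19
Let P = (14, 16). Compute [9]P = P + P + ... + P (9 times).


k = 9 = 1001_2 (binary, LSB first: 1001)
Double-and-add from P = (14, 16):
  bit 0 = 1: acc = O + (14, 16) = (14, 16)
  bit 1 = 0: acc unchanged = (14, 16)
  bit 2 = 0: acc unchanged = (14, 16)
  bit 3 = 1: acc = (14, 16) + (7, 7) = (14, 3)

9P = (14, 3)


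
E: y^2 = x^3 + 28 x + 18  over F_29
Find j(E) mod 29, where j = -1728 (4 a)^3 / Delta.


Delta = -16(4 a^3 + 27 b^2) mod 29 = 21
-1728 * (4 a)^3 = -1728 * (4*28)^3 mod 29 = 15
j = 15 * 21^(-1) mod 29 = 9

j = 9 (mod 29)


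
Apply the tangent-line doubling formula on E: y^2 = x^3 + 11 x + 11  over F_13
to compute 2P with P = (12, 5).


Doubling: s = (3 x1^2 + a) / (2 y1)
s = (3*12^2 + 11) / (2*5) mod 13 = 4
x3 = s^2 - 2 x1 mod 13 = 4^2 - 2*12 = 5
y3 = s (x1 - x3) - y1 mod 13 = 4 * (12 - 5) - 5 = 10

2P = (5, 10)


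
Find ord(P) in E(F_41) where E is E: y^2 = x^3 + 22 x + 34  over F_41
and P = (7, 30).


Compute successive multiples of P until we hit O:
  1P = (7, 30)
  2P = (29, 16)
  3P = (1, 37)
  4P = (15, 34)
  5P = (9, 10)
  6P = (2, 2)
  7P = (24, 6)
  8P = (11, 7)
  ... (continuing to 43P)
  43P = O

ord(P) = 43


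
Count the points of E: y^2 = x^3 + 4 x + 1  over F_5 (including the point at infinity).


For each x in F_5, count y with y^2 = x^3 + 4 x + 1 mod 5:
  x = 0: RHS = 1, y in [1, 4]  -> 2 point(s)
  x = 1: RHS = 1, y in [1, 4]  -> 2 point(s)
  x = 3: RHS = 0, y in [0]  -> 1 point(s)
  x = 4: RHS = 1, y in [1, 4]  -> 2 point(s)
Affine points: 7. Add the point at infinity: total = 8.

#E(F_5) = 8


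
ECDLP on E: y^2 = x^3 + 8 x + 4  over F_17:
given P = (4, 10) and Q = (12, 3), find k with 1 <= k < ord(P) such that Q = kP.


Enumerate multiples of P until we hit Q = (12, 3):
  1P = (4, 10)
  2P = (8, 6)
  3P = (6, 9)
  4P = (3, 15)
  5P = (1, 9)
  6P = (14, 15)
  7P = (12, 3)
Match found at i = 7.

k = 7


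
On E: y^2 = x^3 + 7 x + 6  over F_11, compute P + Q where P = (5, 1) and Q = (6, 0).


P != Q, so use the chord formula.
s = (y2 - y1) / (x2 - x1) = (10) / (1) mod 11 = 10
x3 = s^2 - x1 - x2 mod 11 = 10^2 - 5 - 6 = 1
y3 = s (x1 - x3) - y1 mod 11 = 10 * (5 - 1) - 1 = 6

P + Q = (1, 6)


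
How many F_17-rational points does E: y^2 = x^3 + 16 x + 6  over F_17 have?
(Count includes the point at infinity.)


For each x in F_17, count y with y^2 = x^3 + 16 x + 6 mod 17:
  x = 3: RHS = 13, y in [8, 9]  -> 2 point(s)
  x = 4: RHS = 15, y in [7, 10]  -> 2 point(s)
  x = 7: RHS = 2, y in [6, 11]  -> 2 point(s)
  x = 8: RHS = 0, y in [0]  -> 1 point(s)
  x = 11: RHS = 0, y in [0]  -> 1 point(s)
  x = 14: RHS = 16, y in [4, 13]  -> 2 point(s)
  x = 15: RHS = 0, y in [0]  -> 1 point(s)
Affine points: 11. Add the point at infinity: total = 12.

#E(F_17) = 12


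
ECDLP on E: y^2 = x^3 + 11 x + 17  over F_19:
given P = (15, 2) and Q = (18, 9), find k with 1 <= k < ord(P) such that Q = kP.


Enumerate multiples of P until we hit Q = (18, 9):
  1P = (15, 2)
  2P = (13, 18)
  3P = (17, 14)
  4P = (4, 7)
  5P = (9, 16)
  6P = (11, 14)
  7P = (2, 16)
  8P = (18, 10)
  9P = (10, 5)
  10P = (5, 11)
  11P = (0, 13)
  12P = (8, 3)
  13P = (3, 18)
  14P = (7, 0)
  15P = (3, 1)
  16P = (8, 16)
  17P = (0, 6)
  18P = (5, 8)
  19P = (10, 14)
  20P = (18, 9)
Match found at i = 20.

k = 20


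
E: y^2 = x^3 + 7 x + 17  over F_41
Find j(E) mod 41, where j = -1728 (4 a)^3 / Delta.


Delta = -16(4 a^3 + 27 b^2) mod 41 = 21
-1728 * (4 a)^3 = -1728 * (4*7)^3 mod 41 = 21
j = 21 * 21^(-1) mod 41 = 1

j = 1 (mod 41)


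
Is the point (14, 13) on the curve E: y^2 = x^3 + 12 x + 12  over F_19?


Check whether y^2 = x^3 + 12 x + 12 (mod 19) for (x, y) = (14, 13).
LHS: y^2 = 13^2 mod 19 = 17
RHS: x^3 + 12 x + 12 = 14^3 + 12*14 + 12 mod 19 = 17
LHS = RHS

Yes, on the curve


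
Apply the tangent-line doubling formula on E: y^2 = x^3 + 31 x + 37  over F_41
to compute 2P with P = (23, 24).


Doubling: s = (3 x1^2 + a) / (2 y1)
s = (3*23^2 + 31) / (2*24) mod 41 = 32
x3 = s^2 - 2 x1 mod 41 = 32^2 - 2*23 = 35
y3 = s (x1 - x3) - y1 mod 41 = 32 * (23 - 35) - 24 = 2

2P = (35, 2)


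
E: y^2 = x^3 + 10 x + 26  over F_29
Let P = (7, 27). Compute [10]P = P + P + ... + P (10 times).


k = 10 = 1010_2 (binary, LSB first: 0101)
Double-and-add from P = (7, 27):
  bit 0 = 0: acc unchanged = O
  bit 1 = 1: acc = O + (24, 24) = (24, 24)
  bit 2 = 0: acc unchanged = (24, 24)
  bit 3 = 1: acc = (24, 24) + (25, 3) = (15, 19)

10P = (15, 19)


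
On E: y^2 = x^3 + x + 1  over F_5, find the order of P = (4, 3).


Compute successive multiples of P until we hit O:
  1P = (4, 3)
  2P = (3, 1)
  3P = (2, 1)
  4P = (0, 1)
  5P = (0, 4)
  6P = (2, 4)
  7P = (3, 4)
  8P = (4, 2)
  ... (continuing to 9P)
  9P = O

ord(P) = 9


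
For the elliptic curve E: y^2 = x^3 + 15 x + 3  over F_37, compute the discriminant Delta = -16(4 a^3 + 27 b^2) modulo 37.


4 a^3 + 27 b^2 = 4*15^3 + 27*3^2 = 13500 + 243 = 13743
Delta = -16 * (13743) = -219888
Delta mod 37 = 3

Delta = 3 (mod 37)


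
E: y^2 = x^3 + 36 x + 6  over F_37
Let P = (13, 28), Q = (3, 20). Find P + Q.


P != Q, so use the chord formula.
s = (y2 - y1) / (x2 - x1) = (29) / (27) mod 37 = 23
x3 = s^2 - x1 - x2 mod 37 = 23^2 - 13 - 3 = 32
y3 = s (x1 - x3) - y1 mod 37 = 23 * (13 - 32) - 28 = 16

P + Q = (32, 16)


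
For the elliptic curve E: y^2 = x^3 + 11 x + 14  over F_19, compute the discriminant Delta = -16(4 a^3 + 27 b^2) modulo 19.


4 a^3 + 27 b^2 = 4*11^3 + 27*14^2 = 5324 + 5292 = 10616
Delta = -16 * (10616) = -169856
Delta mod 19 = 4

Delta = 4 (mod 19)


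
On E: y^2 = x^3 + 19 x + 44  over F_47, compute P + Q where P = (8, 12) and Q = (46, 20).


P != Q, so use the chord formula.
s = (y2 - y1) / (x2 - x1) = (8) / (38) mod 47 = 20
x3 = s^2 - x1 - x2 mod 47 = 20^2 - 8 - 46 = 17
y3 = s (x1 - x3) - y1 mod 47 = 20 * (8 - 17) - 12 = 43

P + Q = (17, 43)


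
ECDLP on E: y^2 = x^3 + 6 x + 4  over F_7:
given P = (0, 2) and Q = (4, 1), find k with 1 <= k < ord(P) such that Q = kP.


Enumerate multiples of P until we hit Q = (4, 1):
  1P = (0, 2)
  2P = (4, 6)
  3P = (4, 1)
Match found at i = 3.

k = 3


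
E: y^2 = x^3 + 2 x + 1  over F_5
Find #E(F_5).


For each x in F_5, count y with y^2 = x^3 + 2 x + 1 mod 5:
  x = 0: RHS = 1, y in [1, 4]  -> 2 point(s)
  x = 1: RHS = 4, y in [2, 3]  -> 2 point(s)
  x = 3: RHS = 4, y in [2, 3]  -> 2 point(s)
Affine points: 6. Add the point at infinity: total = 7.

#E(F_5) = 7


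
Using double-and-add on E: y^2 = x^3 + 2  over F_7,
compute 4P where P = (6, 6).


k = 4 = 100_2 (binary, LSB first: 001)
Double-and-add from P = (6, 6):
  bit 0 = 0: acc unchanged = O
  bit 1 = 0: acc unchanged = O
  bit 2 = 1: acc = O + (6, 6) = (6, 6)

4P = (6, 6)


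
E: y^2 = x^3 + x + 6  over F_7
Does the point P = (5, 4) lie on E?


Check whether y^2 = x^3 + 1 x + 6 (mod 7) for (x, y) = (5, 4).
LHS: y^2 = 4^2 mod 7 = 2
RHS: x^3 + 1 x + 6 = 5^3 + 1*5 + 6 mod 7 = 3
LHS != RHS

No, not on the curve


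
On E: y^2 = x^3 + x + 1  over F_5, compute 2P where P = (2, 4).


Doubling: s = (3 x1^2 + a) / (2 y1)
s = (3*2^2 + 1) / (2*4) mod 5 = 1
x3 = s^2 - 2 x1 mod 5 = 1^2 - 2*2 = 2
y3 = s (x1 - x3) - y1 mod 5 = 1 * (2 - 2) - 4 = 1

2P = (2, 1)


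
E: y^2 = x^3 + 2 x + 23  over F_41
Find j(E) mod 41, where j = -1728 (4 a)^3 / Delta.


Delta = -16(4 a^3 + 27 b^2) mod 41 = 27
-1728 * (4 a)^3 = -1728 * (4*2)^3 mod 41 = 3
j = 3 * 27^(-1) mod 41 = 32

j = 32 (mod 41)


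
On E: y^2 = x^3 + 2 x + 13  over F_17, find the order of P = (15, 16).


Compute successive multiples of P until we hit O:
  1P = (15, 16)
  2P = (2, 12)
  3P = (1, 4)
  4P = (0, 9)
  5P = (10, 9)
  6P = (13, 14)
  7P = (7, 9)
  8P = (4, 0)
  ... (continuing to 16P)
  16P = O

ord(P) = 16


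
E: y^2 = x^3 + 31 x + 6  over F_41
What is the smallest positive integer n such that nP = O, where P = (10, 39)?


Compute successive multiples of P until we hit O:
  1P = (10, 39)
  2P = (19, 19)
  3P = (22, 15)
  4P = (13, 8)
  5P = (20, 37)
  6P = (34, 15)
  7P = (39, 31)
  8P = (38, 38)
  ... (continuing to 19P)
  19P = O

ord(P) = 19


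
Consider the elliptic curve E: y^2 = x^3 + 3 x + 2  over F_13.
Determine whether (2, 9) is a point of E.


Check whether y^2 = x^3 + 3 x + 2 (mod 13) for (x, y) = (2, 9).
LHS: y^2 = 9^2 mod 13 = 3
RHS: x^3 + 3 x + 2 = 2^3 + 3*2 + 2 mod 13 = 3
LHS = RHS

Yes, on the curve


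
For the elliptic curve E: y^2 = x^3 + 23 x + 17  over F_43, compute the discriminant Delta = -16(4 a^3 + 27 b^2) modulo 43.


4 a^3 + 27 b^2 = 4*23^3 + 27*17^2 = 48668 + 7803 = 56471
Delta = -16 * (56471) = -903536
Delta mod 43 = 23

Delta = 23 (mod 43)


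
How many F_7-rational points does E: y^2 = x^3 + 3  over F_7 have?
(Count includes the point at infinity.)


For each x in F_7, count y with y^2 = x^3 + 0 x + 3 mod 7:
  x = 1: RHS = 4, y in [2, 5]  -> 2 point(s)
  x = 2: RHS = 4, y in [2, 5]  -> 2 point(s)
  x = 3: RHS = 2, y in [3, 4]  -> 2 point(s)
  x = 4: RHS = 4, y in [2, 5]  -> 2 point(s)
  x = 5: RHS = 2, y in [3, 4]  -> 2 point(s)
  x = 6: RHS = 2, y in [3, 4]  -> 2 point(s)
Affine points: 12. Add the point at infinity: total = 13.

#E(F_7) = 13


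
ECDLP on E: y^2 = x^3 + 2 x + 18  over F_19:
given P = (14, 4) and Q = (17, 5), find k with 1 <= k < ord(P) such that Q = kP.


Enumerate multiples of P until we hit Q = (17, 5):
  1P = (14, 4)
  2P = (2, 7)
  3P = (9, 9)
  4P = (16, 17)
  5P = (17, 5)
Match found at i = 5.

k = 5


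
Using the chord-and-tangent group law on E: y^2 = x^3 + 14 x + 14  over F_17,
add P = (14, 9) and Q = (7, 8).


P != Q, so use the chord formula.
s = (y2 - y1) / (x2 - x1) = (16) / (10) mod 17 = 5
x3 = s^2 - x1 - x2 mod 17 = 5^2 - 14 - 7 = 4
y3 = s (x1 - x3) - y1 mod 17 = 5 * (14 - 4) - 9 = 7

P + Q = (4, 7)


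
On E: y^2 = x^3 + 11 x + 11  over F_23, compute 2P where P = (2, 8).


Doubling: s = (3 x1^2 + a) / (2 y1)
s = (3*2^2 + 11) / (2*8) mod 23 = 0
x3 = s^2 - 2 x1 mod 23 = 0^2 - 2*2 = 19
y3 = s (x1 - x3) - y1 mod 23 = 0 * (2 - 19) - 8 = 15

2P = (19, 15)


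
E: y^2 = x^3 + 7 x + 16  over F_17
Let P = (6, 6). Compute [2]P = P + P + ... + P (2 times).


k = 2 = 10_2 (binary, LSB first: 01)
Double-and-add from P = (6, 6):
  bit 0 = 0: acc unchanged = O
  bit 1 = 1: acc = O + (7, 0) = (7, 0)

2P = (7, 0)


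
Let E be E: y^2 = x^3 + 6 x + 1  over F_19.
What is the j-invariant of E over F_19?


Delta = -16(4 a^3 + 27 b^2) mod 19 = 13
-1728 * (4 a)^3 = -1728 * (4*6)^3 mod 19 = 11
j = 11 * 13^(-1) mod 19 = 14

j = 14 (mod 19)


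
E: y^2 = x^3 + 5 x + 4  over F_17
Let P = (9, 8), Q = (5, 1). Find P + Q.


P != Q, so use the chord formula.
s = (y2 - y1) / (x2 - x1) = (10) / (13) mod 17 = 6
x3 = s^2 - x1 - x2 mod 17 = 6^2 - 9 - 5 = 5
y3 = s (x1 - x3) - y1 mod 17 = 6 * (9 - 5) - 8 = 16

P + Q = (5, 16)


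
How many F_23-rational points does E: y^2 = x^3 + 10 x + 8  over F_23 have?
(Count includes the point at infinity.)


For each x in F_23, count y with y^2 = x^3 + 10 x + 8 mod 23:
  x = 0: RHS = 8, y in [10, 13]  -> 2 point(s)
  x = 2: RHS = 13, y in [6, 17]  -> 2 point(s)
  x = 6: RHS = 8, y in [10, 13]  -> 2 point(s)
  x = 8: RHS = 2, y in [5, 18]  -> 2 point(s)
  x = 10: RHS = 4, y in [2, 21]  -> 2 point(s)
  x = 11: RHS = 0, y in [0]  -> 1 point(s)
  x = 12: RHS = 16, y in [4, 19]  -> 2 point(s)
  x = 13: RHS = 12, y in [9, 14]  -> 2 point(s)
  x = 16: RHS = 9, y in [3, 20]  -> 2 point(s)
  x = 17: RHS = 8, y in [10, 13]  -> 2 point(s)
  x = 21: RHS = 3, y in [7, 16]  -> 2 point(s)
Affine points: 21. Add the point at infinity: total = 22.

#E(F_23) = 22


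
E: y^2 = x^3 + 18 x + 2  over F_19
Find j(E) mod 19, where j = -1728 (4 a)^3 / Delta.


Delta = -16(4 a^3 + 27 b^2) mod 19 = 8
-1728 * (4 a)^3 = -1728 * (4*18)^3 mod 19 = 12
j = 12 * 8^(-1) mod 19 = 11

j = 11 (mod 19)


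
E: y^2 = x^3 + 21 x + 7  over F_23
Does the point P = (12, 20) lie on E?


Check whether y^2 = x^3 + 21 x + 7 (mod 23) for (x, y) = (12, 20).
LHS: y^2 = 20^2 mod 23 = 9
RHS: x^3 + 21 x + 7 = 12^3 + 21*12 + 7 mod 23 = 9
LHS = RHS

Yes, on the curve


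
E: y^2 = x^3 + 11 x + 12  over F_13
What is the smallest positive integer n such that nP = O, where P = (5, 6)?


Compute successive multiples of P until we hit O:
  1P = (5, 6)
  2P = (2, 9)
  3P = (7, 9)
  4P = (0, 8)
  5P = (4, 4)
  6P = (8, 1)
  7P = (10, 11)
  8P = (12, 0)
  ... (continuing to 16P)
  16P = O

ord(P) = 16


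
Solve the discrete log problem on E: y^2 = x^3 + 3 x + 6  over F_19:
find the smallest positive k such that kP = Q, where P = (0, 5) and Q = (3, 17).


Enumerate multiples of P until we hit Q = (3, 17):
  1P = (0, 5)
  2P = (17, 7)
  3P = (3, 17)
Match found at i = 3.

k = 3


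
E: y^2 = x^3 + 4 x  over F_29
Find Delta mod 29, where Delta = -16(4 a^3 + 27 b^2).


4 a^3 + 27 b^2 = 4*4^3 + 27*0^2 = 256 + 0 = 256
Delta = -16 * (256) = -4096
Delta mod 29 = 22

Delta = 22 (mod 29)


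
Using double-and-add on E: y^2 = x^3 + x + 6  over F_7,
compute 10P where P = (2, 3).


k = 10 = 1010_2 (binary, LSB first: 0101)
Double-and-add from P = (2, 3):
  bit 0 = 0: acc unchanged = O
  bit 1 = 1: acc = O + (4, 2) = (4, 2)
  bit 2 = 0: acc unchanged = (4, 2)
  bit 3 = 1: acc = (4, 2) + (3, 6) = (2, 4)

10P = (2, 4)


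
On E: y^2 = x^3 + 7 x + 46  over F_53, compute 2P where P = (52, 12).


Doubling: s = (3 x1^2 + a) / (2 y1)
s = (3*52^2 + 7) / (2*12) mod 53 = 49
x3 = s^2 - 2 x1 mod 53 = 49^2 - 2*52 = 18
y3 = s (x1 - x3) - y1 mod 53 = 49 * (52 - 18) - 12 = 11

2P = (18, 11)


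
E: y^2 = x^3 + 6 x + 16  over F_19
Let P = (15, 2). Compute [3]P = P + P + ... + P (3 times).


k = 3 = 11_2 (binary, LSB first: 11)
Double-and-add from P = (15, 2):
  bit 0 = 1: acc = O + (15, 2) = (15, 2)
  bit 1 = 1: acc = (15, 2) + (5, 0) = (15, 17)

3P = (15, 17)


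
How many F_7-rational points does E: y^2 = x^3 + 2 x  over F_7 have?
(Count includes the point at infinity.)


For each x in F_7, count y with y^2 = x^3 + 2 x + 0 mod 7:
  x = 0: RHS = 0, y in [0]  -> 1 point(s)
  x = 4: RHS = 2, y in [3, 4]  -> 2 point(s)
  x = 5: RHS = 2, y in [3, 4]  -> 2 point(s)
  x = 6: RHS = 4, y in [2, 5]  -> 2 point(s)
Affine points: 7. Add the point at infinity: total = 8.

#E(F_7) = 8


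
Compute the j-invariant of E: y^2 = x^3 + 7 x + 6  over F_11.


Delta = -16(4 a^3 + 27 b^2) mod 11 = 6
-1728 * (4 a)^3 = -1728 * (4*7)^3 mod 11 = 4
j = 4 * 6^(-1) mod 11 = 8

j = 8 (mod 11)


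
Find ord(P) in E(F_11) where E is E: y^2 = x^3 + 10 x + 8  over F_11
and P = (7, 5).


Compute successive multiples of P until we hit O:
  1P = (7, 5)
  2P = (6, 3)
  3P = (2, 5)
  4P = (2, 6)
  5P = (6, 8)
  6P = (7, 6)
  7P = O

ord(P) = 7


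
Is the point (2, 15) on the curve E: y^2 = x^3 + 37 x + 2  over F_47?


Check whether y^2 = x^3 + 37 x + 2 (mod 47) for (x, y) = (2, 15).
LHS: y^2 = 15^2 mod 47 = 37
RHS: x^3 + 37 x + 2 = 2^3 + 37*2 + 2 mod 47 = 37
LHS = RHS

Yes, on the curve


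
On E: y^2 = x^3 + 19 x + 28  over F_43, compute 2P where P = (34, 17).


Doubling: s = (3 x1^2 + a) / (2 y1)
s = (3*34^2 + 19) / (2*17) mod 43 = 33
x3 = s^2 - 2 x1 mod 43 = 33^2 - 2*34 = 32
y3 = s (x1 - x3) - y1 mod 43 = 33 * (34 - 32) - 17 = 6

2P = (32, 6)


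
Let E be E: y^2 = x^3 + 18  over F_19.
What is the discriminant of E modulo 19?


4 a^3 + 27 b^2 = 4*0^3 + 27*18^2 = 0 + 8748 = 8748
Delta = -16 * (8748) = -139968
Delta mod 19 = 5

Delta = 5 (mod 19)


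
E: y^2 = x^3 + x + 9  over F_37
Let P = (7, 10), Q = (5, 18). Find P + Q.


P != Q, so use the chord formula.
s = (y2 - y1) / (x2 - x1) = (8) / (35) mod 37 = 33
x3 = s^2 - x1 - x2 mod 37 = 33^2 - 7 - 5 = 4
y3 = s (x1 - x3) - y1 mod 37 = 33 * (7 - 4) - 10 = 15

P + Q = (4, 15)


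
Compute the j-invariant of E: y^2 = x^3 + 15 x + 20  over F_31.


Delta = -16(4 a^3 + 27 b^2) mod 31 = 2
-1728 * (4 a)^3 = -1728 * (4*15)^3 mod 31 = 29
j = 29 * 2^(-1) mod 31 = 30

j = 30 (mod 31)


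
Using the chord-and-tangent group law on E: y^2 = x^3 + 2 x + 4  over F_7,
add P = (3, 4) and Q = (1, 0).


P != Q, so use the chord formula.
s = (y2 - y1) / (x2 - x1) = (3) / (5) mod 7 = 2
x3 = s^2 - x1 - x2 mod 7 = 2^2 - 3 - 1 = 0
y3 = s (x1 - x3) - y1 mod 7 = 2 * (3 - 0) - 4 = 2

P + Q = (0, 2)


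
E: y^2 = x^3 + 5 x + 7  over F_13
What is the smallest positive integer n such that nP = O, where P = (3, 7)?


Compute successive multiples of P until we hit O:
  1P = (3, 7)
  2P = (4, 0)
  3P = (3, 6)
  4P = O

ord(P) = 4


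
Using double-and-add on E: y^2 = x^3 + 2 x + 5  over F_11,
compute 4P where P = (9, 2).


k = 4 = 100_2 (binary, LSB first: 001)
Double-and-add from P = (9, 2):
  bit 0 = 0: acc unchanged = O
  bit 1 = 0: acc unchanged = O
  bit 2 = 1: acc = O + (9, 9) = (9, 9)

4P = (9, 9)


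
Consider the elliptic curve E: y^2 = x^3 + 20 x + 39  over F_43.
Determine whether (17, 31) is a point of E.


Check whether y^2 = x^3 + 20 x + 39 (mod 43) for (x, y) = (17, 31).
LHS: y^2 = 31^2 mod 43 = 15
RHS: x^3 + 20 x + 39 = 17^3 + 20*17 + 39 mod 43 = 3
LHS != RHS

No, not on the curve


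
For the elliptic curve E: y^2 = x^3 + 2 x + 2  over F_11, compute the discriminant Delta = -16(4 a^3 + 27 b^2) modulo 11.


4 a^3 + 27 b^2 = 4*2^3 + 27*2^2 = 32 + 108 = 140
Delta = -16 * (140) = -2240
Delta mod 11 = 4

Delta = 4 (mod 11)


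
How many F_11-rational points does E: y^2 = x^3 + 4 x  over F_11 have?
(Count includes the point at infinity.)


For each x in F_11, count y with y^2 = x^3 + 4 x + 0 mod 11:
  x = 0: RHS = 0, y in [0]  -> 1 point(s)
  x = 1: RHS = 5, y in [4, 7]  -> 2 point(s)
  x = 2: RHS = 5, y in [4, 7]  -> 2 point(s)
  x = 4: RHS = 3, y in [5, 6]  -> 2 point(s)
  x = 6: RHS = 9, y in [3, 8]  -> 2 point(s)
  x = 8: RHS = 5, y in [4, 7]  -> 2 point(s)
Affine points: 11. Add the point at infinity: total = 12.

#E(F_11) = 12


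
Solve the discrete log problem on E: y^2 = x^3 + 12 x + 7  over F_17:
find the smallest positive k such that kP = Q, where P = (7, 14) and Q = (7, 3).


Enumerate multiples of P until we hit Q = (7, 3):
  1P = (7, 14)
  2P = (4, 0)
  3P = (7, 3)
Match found at i = 3.

k = 3


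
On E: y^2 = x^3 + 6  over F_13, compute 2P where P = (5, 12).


Doubling: s = (3 x1^2 + a) / (2 y1)
s = (3*5^2 + 0) / (2*12) mod 13 = 8
x3 = s^2 - 2 x1 mod 13 = 8^2 - 2*5 = 2
y3 = s (x1 - x3) - y1 mod 13 = 8 * (5 - 2) - 12 = 12

2P = (2, 12)


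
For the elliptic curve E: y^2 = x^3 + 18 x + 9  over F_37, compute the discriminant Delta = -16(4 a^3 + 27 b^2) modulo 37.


4 a^3 + 27 b^2 = 4*18^3 + 27*9^2 = 23328 + 2187 = 25515
Delta = -16 * (25515) = -408240
Delta mod 37 = 18

Delta = 18 (mod 37)


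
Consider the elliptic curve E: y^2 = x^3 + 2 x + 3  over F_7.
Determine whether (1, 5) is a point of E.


Check whether y^2 = x^3 + 2 x + 3 (mod 7) for (x, y) = (1, 5).
LHS: y^2 = 5^2 mod 7 = 4
RHS: x^3 + 2 x + 3 = 1^3 + 2*1 + 3 mod 7 = 6
LHS != RHS

No, not on the curve


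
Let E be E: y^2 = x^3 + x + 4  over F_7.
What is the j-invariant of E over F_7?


Delta = -16(4 a^3 + 27 b^2) mod 7 = 3
-1728 * (4 a)^3 = -1728 * (4*1)^3 mod 7 = 1
j = 1 * 3^(-1) mod 7 = 5

j = 5 (mod 7)


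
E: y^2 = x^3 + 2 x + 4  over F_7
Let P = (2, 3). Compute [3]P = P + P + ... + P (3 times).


k = 3 = 11_2 (binary, LSB first: 11)
Double-and-add from P = (2, 3):
  bit 0 = 1: acc = O + (2, 3) = (2, 3)
  bit 1 = 1: acc = (2, 3) + (3, 4) = (3, 3)

3P = (3, 3)


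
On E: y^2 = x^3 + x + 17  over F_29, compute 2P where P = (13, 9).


Doubling: s = (3 x1^2 + a) / (2 y1)
s = (3*13^2 + 1) / (2*9) mod 29 = 25
x3 = s^2 - 2 x1 mod 29 = 25^2 - 2*13 = 19
y3 = s (x1 - x3) - y1 mod 29 = 25 * (13 - 19) - 9 = 15

2P = (19, 15)


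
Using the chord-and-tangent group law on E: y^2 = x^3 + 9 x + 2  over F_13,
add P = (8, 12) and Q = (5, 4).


P != Q, so use the chord formula.
s = (y2 - y1) / (x2 - x1) = (5) / (10) mod 13 = 7
x3 = s^2 - x1 - x2 mod 13 = 7^2 - 8 - 5 = 10
y3 = s (x1 - x3) - y1 mod 13 = 7 * (8 - 10) - 12 = 0

P + Q = (10, 0)


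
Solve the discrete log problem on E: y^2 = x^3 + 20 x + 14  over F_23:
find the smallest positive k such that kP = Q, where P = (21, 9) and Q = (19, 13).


Enumerate multiples of P until we hit Q = (19, 13):
  1P = (21, 9)
  2P = (10, 8)
  3P = (19, 10)
  4P = (12, 21)
  5P = (2, 4)
  6P = (3, 3)
  7P = (17, 0)
  8P = (3, 20)
  9P = (2, 19)
  10P = (12, 2)
  11P = (19, 13)
Match found at i = 11.

k = 11


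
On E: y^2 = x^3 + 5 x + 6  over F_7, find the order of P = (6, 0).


Compute successive multiples of P until we hit O:
  1P = (6, 0)
  2P = O

ord(P) = 2


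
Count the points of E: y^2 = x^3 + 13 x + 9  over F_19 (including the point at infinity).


For each x in F_19, count y with y^2 = x^3 + 13 x + 9 mod 19:
  x = 0: RHS = 9, y in [3, 16]  -> 2 point(s)
  x = 1: RHS = 4, y in [2, 17]  -> 2 point(s)
  x = 2: RHS = 5, y in [9, 10]  -> 2 point(s)
  x = 4: RHS = 11, y in [7, 12]  -> 2 point(s)
  x = 5: RHS = 9, y in [3, 16]  -> 2 point(s)
  x = 7: RHS = 6, y in [5, 14]  -> 2 point(s)
  x = 8: RHS = 17, y in [6, 13]  -> 2 point(s)
  x = 9: RHS = 0, y in [0]  -> 1 point(s)
  x = 11: RHS = 1, y in [1, 18]  -> 2 point(s)
  x = 13: RHS = 0, y in [0]  -> 1 point(s)
  x = 14: RHS = 9, y in [3, 16]  -> 2 point(s)
  x = 15: RHS = 7, y in [8, 11]  -> 2 point(s)
  x = 16: RHS = 0, y in [0]  -> 1 point(s)
Affine points: 23. Add the point at infinity: total = 24.

#E(F_19) = 24


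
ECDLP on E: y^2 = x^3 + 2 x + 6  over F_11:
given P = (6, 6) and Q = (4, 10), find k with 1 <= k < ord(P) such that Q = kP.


Enumerate multiples of P until we hit Q = (4, 10):
  1P = (6, 6)
  2P = (10, 5)
  3P = (4, 10)
Match found at i = 3.

k = 3


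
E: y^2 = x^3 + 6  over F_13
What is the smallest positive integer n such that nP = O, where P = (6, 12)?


Compute successive multiples of P until we hit O:
  1P = (6, 12)
  2P = (5, 12)
  3P = (2, 1)
  4P = (2, 12)
  5P = (5, 1)
  6P = (6, 1)
  7P = O

ord(P) = 7


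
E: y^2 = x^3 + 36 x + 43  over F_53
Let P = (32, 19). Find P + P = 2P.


Doubling: s = (3 x1^2 + a) / (2 y1)
s = (3*32^2 + 36) / (2*19) mod 53 = 26
x3 = s^2 - 2 x1 mod 53 = 26^2 - 2*32 = 29
y3 = s (x1 - x3) - y1 mod 53 = 26 * (32 - 29) - 19 = 6

2P = (29, 6)


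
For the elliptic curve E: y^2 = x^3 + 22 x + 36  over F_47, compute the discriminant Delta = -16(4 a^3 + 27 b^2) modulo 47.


4 a^3 + 27 b^2 = 4*22^3 + 27*36^2 = 42592 + 34992 = 77584
Delta = -16 * (77584) = -1241344
Delta mod 47 = 20

Delta = 20 (mod 47)


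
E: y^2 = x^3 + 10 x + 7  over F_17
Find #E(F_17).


For each x in F_17, count y with y^2 = x^3 + 10 x + 7 mod 17:
  x = 1: RHS = 1, y in [1, 16]  -> 2 point(s)
  x = 2: RHS = 1, y in [1, 16]  -> 2 point(s)
  x = 3: RHS = 13, y in [8, 9]  -> 2 point(s)
  x = 4: RHS = 9, y in [3, 14]  -> 2 point(s)
  x = 8: RHS = 4, y in [2, 15]  -> 2 point(s)
  x = 10: RHS = 2, y in [6, 11]  -> 2 point(s)
  x = 12: RHS = 2, y in [6, 11]  -> 2 point(s)
  x = 14: RHS = 1, y in [1, 16]  -> 2 point(s)
  x = 15: RHS = 13, y in [8, 9]  -> 2 point(s)
  x = 16: RHS = 13, y in [8, 9]  -> 2 point(s)
Affine points: 20. Add the point at infinity: total = 21.

#E(F_17) = 21


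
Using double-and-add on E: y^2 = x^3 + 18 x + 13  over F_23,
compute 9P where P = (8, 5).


k = 9 = 1001_2 (binary, LSB first: 1001)
Double-and-add from P = (8, 5):
  bit 0 = 1: acc = O + (8, 5) = (8, 5)
  bit 1 = 0: acc unchanged = (8, 5)
  bit 2 = 0: acc unchanged = (8, 5)
  bit 3 = 1: acc = (8, 5) + (20, 22) = (1, 3)

9P = (1, 3)


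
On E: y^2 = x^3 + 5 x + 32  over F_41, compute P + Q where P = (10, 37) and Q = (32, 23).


P != Q, so use the chord formula.
s = (y2 - y1) / (x2 - x1) = (27) / (22) mod 41 = 18
x3 = s^2 - x1 - x2 mod 41 = 18^2 - 10 - 32 = 36
y3 = s (x1 - x3) - y1 mod 41 = 18 * (10 - 36) - 37 = 28

P + Q = (36, 28)


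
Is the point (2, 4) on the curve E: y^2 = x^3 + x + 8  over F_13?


Check whether y^2 = x^3 + 1 x + 8 (mod 13) for (x, y) = (2, 4).
LHS: y^2 = 4^2 mod 13 = 3
RHS: x^3 + 1 x + 8 = 2^3 + 1*2 + 8 mod 13 = 5
LHS != RHS

No, not on the curve


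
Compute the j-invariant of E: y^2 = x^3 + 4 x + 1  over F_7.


Delta = -16(4 a^3 + 27 b^2) mod 7 = 1
-1728 * (4 a)^3 = -1728 * (4*4)^3 mod 7 = 1
j = 1 * 1^(-1) mod 7 = 1

j = 1 (mod 7)


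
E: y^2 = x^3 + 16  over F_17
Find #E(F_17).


For each x in F_17, count y with y^2 = x^3 + 0 x + 16 mod 17:
  x = 0: RHS = 16, y in [4, 13]  -> 2 point(s)
  x = 1: RHS = 0, y in [0]  -> 1 point(s)
  x = 3: RHS = 9, y in [3, 14]  -> 2 point(s)
  x = 7: RHS = 2, y in [6, 11]  -> 2 point(s)
  x = 8: RHS = 1, y in [1, 16]  -> 2 point(s)
  x = 10: RHS = 13, y in [8, 9]  -> 2 point(s)
  x = 11: RHS = 4, y in [2, 15]  -> 2 point(s)
  x = 15: RHS = 8, y in [5, 12]  -> 2 point(s)
  x = 16: RHS = 15, y in [7, 10]  -> 2 point(s)
Affine points: 17. Add the point at infinity: total = 18.

#E(F_17) = 18


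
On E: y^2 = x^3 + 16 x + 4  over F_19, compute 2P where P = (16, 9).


Doubling: s = (3 x1^2 + a) / (2 y1)
s = (3*16^2 + 16) / (2*9) mod 19 = 14
x3 = s^2 - 2 x1 mod 19 = 14^2 - 2*16 = 12
y3 = s (x1 - x3) - y1 mod 19 = 14 * (16 - 12) - 9 = 9

2P = (12, 9)


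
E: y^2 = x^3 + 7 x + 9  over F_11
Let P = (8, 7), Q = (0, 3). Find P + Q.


P != Q, so use the chord formula.
s = (y2 - y1) / (x2 - x1) = (7) / (3) mod 11 = 6
x3 = s^2 - x1 - x2 mod 11 = 6^2 - 8 - 0 = 6
y3 = s (x1 - x3) - y1 mod 11 = 6 * (8 - 6) - 7 = 5

P + Q = (6, 5)


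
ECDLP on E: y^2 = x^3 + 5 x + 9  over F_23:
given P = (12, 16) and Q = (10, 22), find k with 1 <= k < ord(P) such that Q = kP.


Enumerate multiples of P until we hit Q = (10, 22):
  1P = (12, 16)
  2P = (22, 7)
  3P = (2, 21)
  4P = (15, 20)
  5P = (8, 20)
  6P = (4, 22)
  7P = (9, 22)
  8P = (6, 18)
  9P = (0, 3)
  10P = (20, 6)
  11P = (17, 19)
  12P = (10, 22)
Match found at i = 12.

k = 12


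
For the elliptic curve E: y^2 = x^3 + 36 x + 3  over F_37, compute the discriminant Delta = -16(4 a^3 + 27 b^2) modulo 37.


4 a^3 + 27 b^2 = 4*36^3 + 27*3^2 = 186624 + 243 = 186867
Delta = -16 * (186867) = -2989872
Delta mod 37 = 24

Delta = 24 (mod 37)


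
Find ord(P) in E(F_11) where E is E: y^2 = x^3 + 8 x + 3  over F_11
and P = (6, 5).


Compute successive multiples of P until we hit O:
  1P = (6, 5)
  2P = (2, 4)
  3P = (1, 10)
  4P = (5, 5)
  5P = (0, 6)
  6P = (9, 1)
  7P = (10, 4)
  8P = (4, 0)
  ... (continuing to 16P)
  16P = O

ord(P) = 16


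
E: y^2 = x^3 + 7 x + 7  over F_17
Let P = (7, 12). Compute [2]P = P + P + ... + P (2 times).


k = 2 = 10_2 (binary, LSB first: 01)
Double-and-add from P = (7, 12):
  bit 0 = 0: acc unchanged = O
  bit 1 = 1: acc = O + (11, 2) = (11, 2)

2P = (11, 2)


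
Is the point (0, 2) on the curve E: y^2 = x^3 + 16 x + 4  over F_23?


Check whether y^2 = x^3 + 16 x + 4 (mod 23) for (x, y) = (0, 2).
LHS: y^2 = 2^2 mod 23 = 4
RHS: x^3 + 16 x + 4 = 0^3 + 16*0 + 4 mod 23 = 4
LHS = RHS

Yes, on the curve


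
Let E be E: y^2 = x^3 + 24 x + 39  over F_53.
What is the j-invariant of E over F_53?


Delta = -16(4 a^3 + 27 b^2) mod 53 = 15
-1728 * (4 a)^3 = -1728 * (4*24)^3 mod 53 = 41
j = 41 * 15^(-1) mod 53 = 31

j = 31 (mod 53)


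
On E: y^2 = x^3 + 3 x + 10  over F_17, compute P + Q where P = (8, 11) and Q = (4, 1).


P != Q, so use the chord formula.
s = (y2 - y1) / (x2 - x1) = (7) / (13) mod 17 = 11
x3 = s^2 - x1 - x2 mod 17 = 11^2 - 8 - 4 = 7
y3 = s (x1 - x3) - y1 mod 17 = 11 * (8 - 7) - 11 = 0

P + Q = (7, 0)


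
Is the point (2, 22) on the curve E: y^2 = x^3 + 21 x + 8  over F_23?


Check whether y^2 = x^3 + 21 x + 8 (mod 23) for (x, y) = (2, 22).
LHS: y^2 = 22^2 mod 23 = 1
RHS: x^3 + 21 x + 8 = 2^3 + 21*2 + 8 mod 23 = 12
LHS != RHS

No, not on the curve


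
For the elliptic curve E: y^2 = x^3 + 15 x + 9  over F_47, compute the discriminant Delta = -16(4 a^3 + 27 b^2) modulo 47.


4 a^3 + 27 b^2 = 4*15^3 + 27*9^2 = 13500 + 2187 = 15687
Delta = -16 * (15687) = -250992
Delta mod 47 = 35

Delta = 35 (mod 47)


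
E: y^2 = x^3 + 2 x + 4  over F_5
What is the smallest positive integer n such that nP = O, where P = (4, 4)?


Compute successive multiples of P until we hit O:
  1P = (4, 4)
  2P = (2, 1)
  3P = (0, 2)
  4P = (0, 3)
  5P = (2, 4)
  6P = (4, 1)
  7P = O

ord(P) = 7


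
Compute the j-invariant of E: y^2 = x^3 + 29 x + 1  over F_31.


Delta = -16(4 a^3 + 27 b^2) mod 31 = 18
-1728 * (4 a)^3 = -1728 * (4*29)^3 mod 31 = 27
j = 27 * 18^(-1) mod 31 = 17

j = 17 (mod 31)


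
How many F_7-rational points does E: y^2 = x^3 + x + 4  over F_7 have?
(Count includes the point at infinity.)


For each x in F_7, count y with y^2 = x^3 + 1 x + 4 mod 7:
  x = 0: RHS = 4, y in [2, 5]  -> 2 point(s)
  x = 2: RHS = 0, y in [0]  -> 1 point(s)
  x = 4: RHS = 2, y in [3, 4]  -> 2 point(s)
  x = 5: RHS = 1, y in [1, 6]  -> 2 point(s)
  x = 6: RHS = 2, y in [3, 4]  -> 2 point(s)
Affine points: 9. Add the point at infinity: total = 10.

#E(F_7) = 10


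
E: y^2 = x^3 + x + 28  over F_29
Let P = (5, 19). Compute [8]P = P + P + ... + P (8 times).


k = 8 = 1000_2 (binary, LSB first: 0001)
Double-and-add from P = (5, 19):
  bit 0 = 0: acc unchanged = O
  bit 1 = 0: acc unchanged = O
  bit 2 = 0: acc unchanged = O
  bit 3 = 1: acc = O + (4, 3) = (4, 3)

8P = (4, 3)


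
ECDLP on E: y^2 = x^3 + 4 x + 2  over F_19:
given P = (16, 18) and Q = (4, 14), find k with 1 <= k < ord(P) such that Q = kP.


Enumerate multiples of P until we hit Q = (4, 14):
  1P = (16, 18)
  2P = (4, 5)
  3P = (4, 14)
Match found at i = 3.

k = 3


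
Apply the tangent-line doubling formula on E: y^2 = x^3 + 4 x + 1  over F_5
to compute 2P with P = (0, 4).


Doubling: s = (3 x1^2 + a) / (2 y1)
s = (3*0^2 + 4) / (2*4) mod 5 = 3
x3 = s^2 - 2 x1 mod 5 = 3^2 - 2*0 = 4
y3 = s (x1 - x3) - y1 mod 5 = 3 * (0 - 4) - 4 = 4

2P = (4, 4)


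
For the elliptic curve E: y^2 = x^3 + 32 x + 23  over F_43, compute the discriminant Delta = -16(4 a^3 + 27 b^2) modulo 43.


4 a^3 + 27 b^2 = 4*32^3 + 27*23^2 = 131072 + 14283 = 145355
Delta = -16 * (145355) = -2325680
Delta mod 43 = 18

Delta = 18 (mod 43)


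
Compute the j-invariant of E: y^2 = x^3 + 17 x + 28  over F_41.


Delta = -16(4 a^3 + 27 b^2) mod 41 = 10
-1728 * (4 a)^3 = -1728 * (4*17)^3 mod 41 = 23
j = 23 * 10^(-1) mod 41 = 31

j = 31 (mod 41)


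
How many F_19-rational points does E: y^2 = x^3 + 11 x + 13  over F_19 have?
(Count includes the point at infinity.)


For each x in F_19, count y with y^2 = x^3 + 11 x + 13 mod 19:
  x = 1: RHS = 6, y in [5, 14]  -> 2 point(s)
  x = 2: RHS = 5, y in [9, 10]  -> 2 point(s)
  x = 3: RHS = 16, y in [4, 15]  -> 2 point(s)
  x = 4: RHS = 7, y in [8, 11]  -> 2 point(s)
  x = 8: RHS = 5, y in [9, 10]  -> 2 point(s)
  x = 9: RHS = 5, y in [9, 10]  -> 2 point(s)
  x = 12: RHS = 11, y in [7, 12]  -> 2 point(s)
  x = 13: RHS = 16, y in [4, 15]  -> 2 point(s)
  x = 14: RHS = 4, y in [2, 17]  -> 2 point(s)
  x = 15: RHS = 0, y in [0]  -> 1 point(s)
  x = 18: RHS = 1, y in [1, 18]  -> 2 point(s)
Affine points: 21. Add the point at infinity: total = 22.

#E(F_19) = 22


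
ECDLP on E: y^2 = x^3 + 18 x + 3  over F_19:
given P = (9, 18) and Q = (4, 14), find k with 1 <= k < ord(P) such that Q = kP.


Enumerate multiples of P until we hit Q = (4, 14):
  1P = (9, 18)
  2P = (12, 3)
  3P = (4, 14)
Match found at i = 3.

k = 3


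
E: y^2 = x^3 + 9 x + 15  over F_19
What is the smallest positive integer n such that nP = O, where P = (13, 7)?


Compute successive multiples of P until we hit O:
  1P = (13, 7)
  2P = (4, 18)
  3P = (11, 18)
  4P = (11, 1)
  5P = (4, 1)
  6P = (13, 12)
  7P = O

ord(P) = 7


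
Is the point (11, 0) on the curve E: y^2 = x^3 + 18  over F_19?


Check whether y^2 = x^3 + 0 x + 18 (mod 19) for (x, y) = (11, 0).
LHS: y^2 = 0^2 mod 19 = 0
RHS: x^3 + 0 x + 18 = 11^3 + 0*11 + 18 mod 19 = 0
LHS = RHS

Yes, on the curve


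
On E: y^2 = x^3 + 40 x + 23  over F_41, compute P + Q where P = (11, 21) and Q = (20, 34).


P != Q, so use the chord formula.
s = (y2 - y1) / (x2 - x1) = (13) / (9) mod 41 = 6
x3 = s^2 - x1 - x2 mod 41 = 6^2 - 11 - 20 = 5
y3 = s (x1 - x3) - y1 mod 41 = 6 * (11 - 5) - 21 = 15

P + Q = (5, 15)


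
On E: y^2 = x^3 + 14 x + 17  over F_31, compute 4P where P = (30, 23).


k = 4 = 100_2 (binary, LSB first: 001)
Double-and-add from P = (30, 23):
  bit 0 = 0: acc unchanged = O
  bit 1 = 0: acc unchanged = O
  bit 2 = 1: acc = O + (10, 17) = (10, 17)

4P = (10, 17)


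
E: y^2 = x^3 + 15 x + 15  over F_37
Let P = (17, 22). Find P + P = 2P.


Doubling: s = (3 x1^2 + a) / (2 y1)
s = (3*17^2 + 15) / (2*22) mod 37 = 15
x3 = s^2 - 2 x1 mod 37 = 15^2 - 2*17 = 6
y3 = s (x1 - x3) - y1 mod 37 = 15 * (17 - 6) - 22 = 32

2P = (6, 32)


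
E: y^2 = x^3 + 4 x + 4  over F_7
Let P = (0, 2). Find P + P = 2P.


Doubling: s = (3 x1^2 + a) / (2 y1)
s = (3*0^2 + 4) / (2*2) mod 7 = 1
x3 = s^2 - 2 x1 mod 7 = 1^2 - 2*0 = 1
y3 = s (x1 - x3) - y1 mod 7 = 1 * (0 - 1) - 2 = 4

2P = (1, 4)


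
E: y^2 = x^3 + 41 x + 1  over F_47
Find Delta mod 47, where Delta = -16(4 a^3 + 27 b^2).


4 a^3 + 27 b^2 = 4*41^3 + 27*1^2 = 275684 + 27 = 275711
Delta = -16 * (275711) = -4411376
Delta mod 47 = 44

Delta = 44 (mod 47)


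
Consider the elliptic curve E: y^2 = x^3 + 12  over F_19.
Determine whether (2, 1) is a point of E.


Check whether y^2 = x^3 + 0 x + 12 (mod 19) for (x, y) = (2, 1).
LHS: y^2 = 1^2 mod 19 = 1
RHS: x^3 + 0 x + 12 = 2^3 + 0*2 + 12 mod 19 = 1
LHS = RHS

Yes, on the curve


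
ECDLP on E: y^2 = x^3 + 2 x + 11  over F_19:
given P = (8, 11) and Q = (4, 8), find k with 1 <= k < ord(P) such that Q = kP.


Enumerate multiples of P until we hit Q = (4, 8):
  1P = (8, 11)
  2P = (9, 13)
  3P = (6, 12)
  4P = (10, 9)
  5P = (2, 2)
  6P = (16, 15)
  7P = (0, 12)
  8P = (3, 5)
  9P = (14, 16)
  10P = (13, 7)
  11P = (7, 11)
  12P = (4, 8)
Match found at i = 12.

k = 12


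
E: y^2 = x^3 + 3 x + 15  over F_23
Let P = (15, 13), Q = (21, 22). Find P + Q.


P != Q, so use the chord formula.
s = (y2 - y1) / (x2 - x1) = (9) / (6) mod 23 = 13
x3 = s^2 - x1 - x2 mod 23 = 13^2 - 15 - 21 = 18
y3 = s (x1 - x3) - y1 mod 23 = 13 * (15 - 18) - 13 = 17

P + Q = (18, 17)


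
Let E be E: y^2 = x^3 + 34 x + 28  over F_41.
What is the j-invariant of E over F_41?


Delta = -16(4 a^3 + 27 b^2) mod 41 = 30
-1728 * (4 a)^3 = -1728 * (4*34)^3 mod 41 = 20
j = 20 * 30^(-1) mod 41 = 28

j = 28 (mod 41)


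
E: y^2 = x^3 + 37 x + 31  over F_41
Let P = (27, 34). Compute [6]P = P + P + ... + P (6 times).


k = 6 = 110_2 (binary, LSB first: 011)
Double-and-add from P = (27, 34):
  bit 0 = 0: acc unchanged = O
  bit 1 = 1: acc = O + (26, 18) = (26, 18)
  bit 2 = 1: acc = (26, 18) + (39, 21) = (27, 7)

6P = (27, 7)


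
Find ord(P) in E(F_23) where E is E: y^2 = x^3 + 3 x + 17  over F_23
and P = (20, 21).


Compute successive multiples of P until we hit O:
  1P = (20, 21)
  2P = (22, 17)
  3P = (8, 1)
  4P = (8, 22)
  5P = (22, 6)
  6P = (20, 2)
  7P = O

ord(P) = 7


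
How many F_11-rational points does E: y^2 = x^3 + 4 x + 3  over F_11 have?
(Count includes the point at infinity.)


For each x in F_11, count y with y^2 = x^3 + 4 x + 3 mod 11:
  x = 0: RHS = 3, y in [5, 6]  -> 2 point(s)
  x = 3: RHS = 9, y in [3, 8]  -> 2 point(s)
  x = 5: RHS = 5, y in [4, 7]  -> 2 point(s)
  x = 6: RHS = 1, y in [1, 10]  -> 2 point(s)
  x = 7: RHS = 0, y in [0]  -> 1 point(s)
  x = 9: RHS = 9, y in [3, 8]  -> 2 point(s)
  x = 10: RHS = 9, y in [3, 8]  -> 2 point(s)
Affine points: 13. Add the point at infinity: total = 14.

#E(F_11) = 14


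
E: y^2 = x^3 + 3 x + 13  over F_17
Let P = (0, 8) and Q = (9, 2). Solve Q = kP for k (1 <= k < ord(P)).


Enumerate multiples of P until we hit Q = (9, 2):
  1P = (0, 8)
  2P = (9, 2)
Match found at i = 2.

k = 2


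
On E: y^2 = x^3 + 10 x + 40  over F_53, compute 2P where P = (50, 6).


Doubling: s = (3 x1^2 + a) / (2 y1)
s = (3*50^2 + 10) / (2*6) mod 53 = 34
x3 = s^2 - 2 x1 mod 53 = 34^2 - 2*50 = 49
y3 = s (x1 - x3) - y1 mod 53 = 34 * (50 - 49) - 6 = 28

2P = (49, 28)


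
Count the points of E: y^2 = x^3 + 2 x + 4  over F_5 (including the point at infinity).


For each x in F_5, count y with y^2 = x^3 + 2 x + 4 mod 5:
  x = 0: RHS = 4, y in [2, 3]  -> 2 point(s)
  x = 2: RHS = 1, y in [1, 4]  -> 2 point(s)
  x = 4: RHS = 1, y in [1, 4]  -> 2 point(s)
Affine points: 6. Add the point at infinity: total = 7.

#E(F_5) = 7


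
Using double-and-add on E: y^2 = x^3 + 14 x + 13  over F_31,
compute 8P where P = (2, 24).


k = 8 = 1000_2 (binary, LSB first: 0001)
Double-and-add from P = (2, 24):
  bit 0 = 0: acc unchanged = O
  bit 1 = 0: acc unchanged = O
  bit 2 = 0: acc unchanged = O
  bit 3 = 1: acc = O + (17, 24) = (17, 24)

8P = (17, 24)
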